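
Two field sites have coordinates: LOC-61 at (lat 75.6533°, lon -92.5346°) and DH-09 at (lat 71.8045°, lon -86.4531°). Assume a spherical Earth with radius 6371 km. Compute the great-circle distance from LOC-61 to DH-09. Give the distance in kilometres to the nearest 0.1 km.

467.5 km

Δφ = -3.8488°,  Δλ = 6.0815°
a = sin²(Δφ/2) + cos φ₁ cos φ₂ sin²(Δλ/2) = 0.001345
c = 2·arcsin(√a) = 0.073376 rad = 4.2041°
d = R·c = 6371 × 0.073376 = 467.5 km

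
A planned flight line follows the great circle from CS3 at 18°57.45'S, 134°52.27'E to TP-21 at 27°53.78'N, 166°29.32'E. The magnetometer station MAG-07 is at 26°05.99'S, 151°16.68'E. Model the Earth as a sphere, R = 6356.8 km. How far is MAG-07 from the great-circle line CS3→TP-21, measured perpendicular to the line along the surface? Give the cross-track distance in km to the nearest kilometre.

CS3: φ = -18.95750°, λ = +134.87117°
TP-21: φ = +27.89633°, λ = +166.48867°
MAG-07: φ = -26.09983°, λ = +151.27800°
δ₁₃ = central angle CS3→MAG-07 = 0.292048 rad  (haversine)
θ₁₃ = bearing CS3→MAG-07 = 118.236°,  θ₁₂ = bearing CS3→TP-21 = 33.997°
dₓₜ = R·arcsin(sin δ₁₃ · sin(θ₁₃ − θ₁₂)) = 6356.8·arcsin(0.28791·sin(84.239°)) = 1846.840 km
|dₓₜ| = 1846.840 km

1847 km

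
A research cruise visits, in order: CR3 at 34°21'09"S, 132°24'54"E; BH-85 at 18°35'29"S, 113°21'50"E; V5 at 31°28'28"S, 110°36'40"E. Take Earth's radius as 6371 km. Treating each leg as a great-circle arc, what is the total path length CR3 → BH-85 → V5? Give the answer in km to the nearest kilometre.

4032 km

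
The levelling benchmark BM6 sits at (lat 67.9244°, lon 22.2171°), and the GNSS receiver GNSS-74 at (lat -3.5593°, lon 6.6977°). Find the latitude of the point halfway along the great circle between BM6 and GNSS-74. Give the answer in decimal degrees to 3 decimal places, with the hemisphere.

Bx = cos φ₂ cos Δλ = 0.961681,  By = cos φ₂ sin Δλ = -0.267049
φₘ = atan2(sin φ₁ + sin φ₂, √((cos φ₁ + Bx)² + By²)) = 32.37135°
λₘ = λ₁ + atan2(By, cos φ₁ + Bx) = 10.92586°

32.371°N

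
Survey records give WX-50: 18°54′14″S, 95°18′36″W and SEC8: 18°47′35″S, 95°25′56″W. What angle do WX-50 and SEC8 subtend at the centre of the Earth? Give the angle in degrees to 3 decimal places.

0.160°

WX-50: φ = -18.90389°, λ = -95.31000°
SEC8: φ = -18.79306°, λ = -95.43222°
Δφ = 0.1108°,  Δλ = -0.1222°
a = sin²(Δφ/2) + cos φ₁ cos φ₂ sin²(Δλ/2) = 0.000002
c = 2·arcsin(√a) = 0.002796 rad = 0.1602°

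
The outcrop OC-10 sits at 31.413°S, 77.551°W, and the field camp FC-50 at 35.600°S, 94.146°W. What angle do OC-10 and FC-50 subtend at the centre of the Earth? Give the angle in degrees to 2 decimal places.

Δφ = -4.1870°,  Δλ = -16.5950°
a = sin²(Δφ/2) + cos φ₁ cos φ₂ sin²(Δλ/2) = 0.015786
c = 2·arcsin(√a) = 0.251953 rad = 14.4359°

14.44°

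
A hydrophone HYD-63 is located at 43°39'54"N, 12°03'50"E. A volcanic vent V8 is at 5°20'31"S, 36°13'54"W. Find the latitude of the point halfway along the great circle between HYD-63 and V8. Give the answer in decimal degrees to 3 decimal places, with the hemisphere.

HYD-63: φ = +43.66500°, λ = +12.06389°
V8: φ = -5.34194°, λ = -36.23167°
Bx = cos φ₂ cos Δλ = 0.662399,  By = cos φ₂ sin Δλ = -0.743344
φₘ = atan2(sin φ₁ + sin φ₂, √((cos φ₁ + Bx)² + By²)) = 20.79933°
λₘ = λ₁ + atan2(By, cos φ₁ + Bx) = -16.14546°

20.799°N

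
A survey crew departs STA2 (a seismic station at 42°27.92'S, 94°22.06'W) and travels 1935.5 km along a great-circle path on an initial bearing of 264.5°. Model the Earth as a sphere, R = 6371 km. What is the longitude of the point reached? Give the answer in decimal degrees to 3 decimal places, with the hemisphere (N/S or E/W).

117.876°W

STA2: φ = -42.46533°, λ = -94.36767°
δ = d/R = 1935.5/6371 = 0.303798 rad
φ₂ = arcsin(sin φ₁ cos δ + cos φ₁ sin δ cos θ)
   = arcsin(-0.67514·0.95421 + 0.73769·0.29915·-0.09585) = -41.71134°
λ₂ = λ₁ + atan2(sin θ sin δ cos φ₁, cos δ − sin φ₁ sin φ₂) = -117.87611°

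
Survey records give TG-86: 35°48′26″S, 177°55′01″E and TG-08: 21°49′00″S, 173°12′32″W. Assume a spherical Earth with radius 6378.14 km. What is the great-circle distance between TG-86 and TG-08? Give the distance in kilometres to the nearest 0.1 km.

TG-86: φ = -35.80722°, λ = +177.91694°
TG-08: φ = -21.81667°, λ = -173.20889°
Δφ = 13.9906°,  Δλ = 8.8742°
a = sin²(Δφ/2) + cos φ₁ cos φ₂ sin²(Δλ/2) = 0.019339
c = 2·arcsin(√a) = 0.279030 rad = 15.9873°
d = R·c = 6378.14 × 0.279030 = 1779.7 km

1779.7 km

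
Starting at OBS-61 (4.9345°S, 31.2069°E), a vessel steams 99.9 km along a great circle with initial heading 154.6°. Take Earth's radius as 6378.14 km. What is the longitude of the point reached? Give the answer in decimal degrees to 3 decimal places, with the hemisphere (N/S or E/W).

δ = d/R = 99.9/6378.14 = 0.015663 rad
φ₂ = arcsin(sin φ₁ cos δ + cos φ₁ sin δ cos θ)
   = arcsin(-0.08602·0.99988 + 0.99629·0.01566·-0.90334) = -5.74505°
λ₂ = λ₁ + atan2(sin θ sin δ cos φ₁, cos δ − sin φ₁ sin φ₂) = 31.59376°

31.594°E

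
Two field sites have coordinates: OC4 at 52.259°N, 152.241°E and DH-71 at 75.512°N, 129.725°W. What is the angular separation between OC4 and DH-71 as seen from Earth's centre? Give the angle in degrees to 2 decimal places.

Δφ = 23.2530°,  Δλ = 78.0340°
a = sin²(Δφ/2) + cos φ₁ cos φ₂ sin²(Δλ/2) = 0.101306
c = 2·arcsin(√a) = 0.647842 rad = 37.1186°

37.12°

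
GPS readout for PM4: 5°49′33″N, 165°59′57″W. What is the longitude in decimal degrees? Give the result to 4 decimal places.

165.9992°W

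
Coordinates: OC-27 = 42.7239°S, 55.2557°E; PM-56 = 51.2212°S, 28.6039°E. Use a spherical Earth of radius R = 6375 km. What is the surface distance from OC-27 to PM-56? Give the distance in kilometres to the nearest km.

Δφ = -8.4973°,  Δλ = -26.6518°
a = sin²(Δφ/2) + cos φ₁ cos φ₂ sin²(Δλ/2) = 0.029932
c = 2·arcsin(√a) = 0.347768 rad = 19.9257°
d = R·c = 6375 × 0.347768 = 2217.0 km

2217 km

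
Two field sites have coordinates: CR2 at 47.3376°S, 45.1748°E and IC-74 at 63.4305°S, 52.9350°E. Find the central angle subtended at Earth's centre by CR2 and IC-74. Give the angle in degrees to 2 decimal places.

16.66°

Δφ = -16.0929°,  Δλ = 7.7602°
a = sin²(Δφ/2) + cos φ₁ cos φ₂ sin²(Δλ/2) = 0.020981
c = 2·arcsin(√a) = 0.290721 rad = 16.6571°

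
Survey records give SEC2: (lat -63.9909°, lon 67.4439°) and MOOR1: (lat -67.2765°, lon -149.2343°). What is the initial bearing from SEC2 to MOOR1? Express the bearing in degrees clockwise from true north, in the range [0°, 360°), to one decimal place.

161.3°

Δλ = 143.3218°
y = sin Δλ · cos φ₂ = 0.230735
x = cos φ₁ sin φ₂ − sin φ₁ cos φ₂ cos Δλ = -0.682902
θ = atan2(y, x) = 161.3312° → 161.3312° (mod 360°)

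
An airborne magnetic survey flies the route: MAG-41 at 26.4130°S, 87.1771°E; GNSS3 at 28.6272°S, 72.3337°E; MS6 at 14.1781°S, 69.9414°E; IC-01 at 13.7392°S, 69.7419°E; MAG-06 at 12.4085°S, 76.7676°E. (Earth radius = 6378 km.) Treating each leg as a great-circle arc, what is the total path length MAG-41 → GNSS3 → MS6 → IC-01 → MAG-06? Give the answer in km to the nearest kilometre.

3942 km

MAG-41→GNSS3: c = 0.232818 rad, d = 1484.92 km
GNSS3→MS6: c = 0.255140 rad, d = 1627.28 km
MS6→IC-01: c = 0.008372 rad, d = 53.40 km
IC-01→MAG-06: c = 0.121673 rad, d = 776.03 km
Total = 1484.92 + 1627.28 + 53.40 + 776.03 = 3941.63 km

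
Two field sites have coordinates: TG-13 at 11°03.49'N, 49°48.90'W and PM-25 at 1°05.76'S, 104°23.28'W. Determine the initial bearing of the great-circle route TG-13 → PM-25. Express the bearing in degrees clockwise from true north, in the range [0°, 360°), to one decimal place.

TG-13: φ = +11.05817°, λ = -49.81500°
PM-25: φ = -1.09600°, λ = -104.38800°
Δλ = -54.5730°
y = sin Δλ · cos φ₂ = -0.814706
x = cos φ₁ sin φ₂ − sin φ₁ cos φ₂ cos Δλ = -0.129935
θ = atan2(y, x) = -99.0616° → 260.9384° (mod 360°)

260.9°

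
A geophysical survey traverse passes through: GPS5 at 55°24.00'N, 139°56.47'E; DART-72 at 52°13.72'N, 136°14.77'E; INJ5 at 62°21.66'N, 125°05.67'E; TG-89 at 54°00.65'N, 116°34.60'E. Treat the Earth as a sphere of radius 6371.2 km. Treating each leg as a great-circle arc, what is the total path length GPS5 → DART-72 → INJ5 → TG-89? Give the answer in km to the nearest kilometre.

GPS5: φ = +55.40000°, λ = +139.94117°
DART-72: φ = +52.22867°, λ = +136.24617°
INJ5: φ = +62.36100°, λ = +125.09450°
TG-89: φ = +54.01083°, λ = +116.57667°
GPS5→DART-72: c = 0.067161 rad, d = 427.90 km
DART-72→INJ5: c = 0.205108 rad, d = 1306.78 km
INJ5→TG-89: c = 0.165159 rad, d = 1052.26 km
Total = 427.90 + 1306.78 + 1052.26 = 2786.94 km

2787 km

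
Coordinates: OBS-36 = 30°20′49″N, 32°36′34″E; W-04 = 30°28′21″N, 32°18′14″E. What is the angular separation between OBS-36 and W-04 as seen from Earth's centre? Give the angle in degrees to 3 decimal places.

OBS-36: φ = +30.34694°, λ = +32.60944°
W-04: φ = +30.47250°, λ = +32.30389°
Δφ = 0.1256°,  Δλ = -0.3056°
a = sin²(Δφ/2) + cos φ₁ cos φ₂ sin²(Δλ/2) = 0.000006
c = 2·arcsin(√a) = 0.005095 rad = 0.2919°

0.292°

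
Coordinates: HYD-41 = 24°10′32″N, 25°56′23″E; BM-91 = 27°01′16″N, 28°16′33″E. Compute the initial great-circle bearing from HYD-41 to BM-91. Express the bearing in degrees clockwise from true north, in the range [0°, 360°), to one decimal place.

36.0°

HYD-41: φ = +24.17556°, λ = +25.93972°
BM-91: φ = +27.02111°, λ = +28.27583°
Δλ = 2.3361°
y = sin Δλ · cos φ₂ = 0.036312
x = cos φ₁ sin φ₂ − sin φ₁ cos φ₂ cos Δλ = 0.049947
θ = atan2(y, x) = 36.0175° → 36.0175° (mod 360°)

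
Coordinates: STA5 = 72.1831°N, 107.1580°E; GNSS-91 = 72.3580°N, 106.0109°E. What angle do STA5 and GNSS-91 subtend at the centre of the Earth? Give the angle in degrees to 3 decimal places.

0.391°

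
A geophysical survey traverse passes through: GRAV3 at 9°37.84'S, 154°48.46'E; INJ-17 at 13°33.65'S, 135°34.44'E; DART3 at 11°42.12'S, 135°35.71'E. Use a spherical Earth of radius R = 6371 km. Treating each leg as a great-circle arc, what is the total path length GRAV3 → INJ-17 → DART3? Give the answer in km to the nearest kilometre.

2346 km

GRAV3: φ = -9.63067°, λ = +154.80767°
INJ-17: φ = -13.56083°, λ = +135.57400°
DART3: φ = -11.70200°, λ = +135.59517°
GRAV3→INJ-17: c = 0.335784 rad, d = 2139.28 km
INJ-17→DART3: c = 0.032445 rad, d = 206.71 km
Total = 2139.28 + 206.71 = 2345.99 km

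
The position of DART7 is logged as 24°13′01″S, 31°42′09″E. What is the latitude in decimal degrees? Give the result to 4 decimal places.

24.2169°S

24° + 13′/60 + 1″/3600 = 24 + 0.21667 + 0.00028 = 24.2169°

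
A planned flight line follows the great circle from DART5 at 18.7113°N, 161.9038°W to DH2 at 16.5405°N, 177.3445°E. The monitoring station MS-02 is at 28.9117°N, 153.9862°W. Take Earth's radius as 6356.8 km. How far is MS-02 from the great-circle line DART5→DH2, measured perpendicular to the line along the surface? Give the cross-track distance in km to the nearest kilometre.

δ₁₃ = central angle DART5→MS-02 = 0.218191 rad  (haversine)
θ₁₃ = bearing DART5→MS-02 = 33.852°,  θ₁₂ = bearing DART5→DH2 = 266.979°
dₓₜ = R·arcsin(sin δ₁₃ · sin(θ₁₃ − θ₁₂)) = 6356.8·arcsin(0.21646·sin(-233.127°)) = 1106.340 km
|dₓₜ| = 1106.340 km

1106 km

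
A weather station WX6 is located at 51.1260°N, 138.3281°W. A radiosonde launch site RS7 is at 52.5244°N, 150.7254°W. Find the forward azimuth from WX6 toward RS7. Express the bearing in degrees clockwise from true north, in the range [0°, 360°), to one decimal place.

Δλ = -12.3973°
y = sin Δλ · cos φ₂ = -0.130622
x = cos φ₁ sin φ₂ − sin φ₁ cos φ₂ cos Δλ = 0.035449
θ = atan2(y, x) = -74.8163° → 285.1837° (mod 360°)

285.2°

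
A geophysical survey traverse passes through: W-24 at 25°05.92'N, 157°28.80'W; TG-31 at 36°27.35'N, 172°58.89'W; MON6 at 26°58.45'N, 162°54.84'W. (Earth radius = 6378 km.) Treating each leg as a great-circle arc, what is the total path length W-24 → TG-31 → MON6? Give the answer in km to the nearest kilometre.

W-24: φ = +25.09867°, λ = -157.48000°
TG-31: φ = +36.45583°, λ = -172.98150°
MON6: φ = +26.97417°, λ = -162.91400°
W-24→TG-31: c = 0.304746 rad, d = 1943.67 km
TG-31→MON6: c = 0.222716 rad, d = 1420.48 km
Total = 1943.67 + 1420.48 = 3364.15 km

3364 km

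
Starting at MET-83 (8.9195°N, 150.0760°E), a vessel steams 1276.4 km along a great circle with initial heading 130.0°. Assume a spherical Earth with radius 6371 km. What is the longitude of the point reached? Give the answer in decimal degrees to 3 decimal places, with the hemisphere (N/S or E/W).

158.848°E

δ = d/R = 1276.4/6371 = 0.200345 rad
φ₂ = arcsin(sin φ₁ cos δ + cos φ₁ sin δ cos θ)
   = arcsin(0.15505·0.98000 + 0.98791·0.19901·-0.64279) = 1.46536°
λ₂ = λ₁ + atan2(sin θ sin δ cos φ₁, cos δ − sin φ₁ sin φ₂) = 158.84776°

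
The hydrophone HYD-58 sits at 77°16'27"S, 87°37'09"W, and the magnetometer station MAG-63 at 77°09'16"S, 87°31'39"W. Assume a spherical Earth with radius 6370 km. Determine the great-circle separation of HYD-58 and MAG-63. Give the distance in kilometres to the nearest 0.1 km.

13.5 km

HYD-58: φ = -77.27417°, λ = -87.61917°
MAG-63: φ = -77.15444°, λ = -87.52750°
Δφ = 0.1197°,  Δλ = 0.0917°
a = sin²(Δφ/2) + cos φ₁ cos φ₂ sin²(Δλ/2) = 0.000001
c = 2·arcsin(√a) = 0.002119 rad = 0.1214°
d = R·c = 6370 × 0.002119 = 13.5 km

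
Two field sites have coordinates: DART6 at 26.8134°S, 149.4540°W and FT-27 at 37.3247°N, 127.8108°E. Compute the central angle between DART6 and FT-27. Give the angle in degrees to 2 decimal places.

100.59°

Δφ = 64.1381°,  Δλ = -82.7352°
a = sin²(Δφ/2) + cos φ₁ cos φ₂ sin²(Δλ/2) = 0.591881
c = 2·arcsin(√a) = 1.755608 rad = 100.5889°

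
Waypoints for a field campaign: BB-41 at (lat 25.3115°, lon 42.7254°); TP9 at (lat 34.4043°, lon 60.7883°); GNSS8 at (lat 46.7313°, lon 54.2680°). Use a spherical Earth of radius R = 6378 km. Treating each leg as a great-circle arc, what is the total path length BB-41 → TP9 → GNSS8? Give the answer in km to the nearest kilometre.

BB-41→TP9: c = 0.315391 rad, d = 2011.56 km
TP9→GNSS8: c = 0.231658 rad, d = 1477.51 km
Total = 2011.56 + 1477.51 = 3489.08 km

3489 km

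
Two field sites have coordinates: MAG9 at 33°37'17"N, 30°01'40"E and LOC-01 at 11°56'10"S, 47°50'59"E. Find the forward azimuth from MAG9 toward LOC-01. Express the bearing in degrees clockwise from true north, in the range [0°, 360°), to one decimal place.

MAG9: φ = +33.62139°, λ = +30.02778°
LOC-01: φ = -11.93611°, λ = +47.84972°
Δλ = 17.8219°
y = sin Δλ · cos φ₂ = 0.299443
x = cos φ₁ sin φ₂ − sin φ₁ cos φ₂ cos Δλ = -0.687957
θ = atan2(y, x) = 156.4783° → 156.4783° (mod 360°)

156.5°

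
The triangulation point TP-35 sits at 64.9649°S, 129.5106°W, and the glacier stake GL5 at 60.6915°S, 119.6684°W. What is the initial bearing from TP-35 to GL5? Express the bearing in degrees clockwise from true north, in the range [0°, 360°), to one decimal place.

Δλ = 9.8422°
y = sin Δλ · cos φ₂ = 0.083675
x = cos φ₁ sin φ₂ − sin φ₁ cos φ₂ cos Δλ = 0.067988
θ = atan2(y, x) = 50.9052° → 50.9052° (mod 360°)

50.9°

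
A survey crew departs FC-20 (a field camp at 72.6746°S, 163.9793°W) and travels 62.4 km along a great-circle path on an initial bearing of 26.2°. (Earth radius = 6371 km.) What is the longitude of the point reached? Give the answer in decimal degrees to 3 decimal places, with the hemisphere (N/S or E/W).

163.170°W

δ = d/R = 62.4/6371 = 0.009794 rad
φ₂ = arcsin(sin φ₁ cos δ + cos φ₁ sin δ cos θ)
   = arcsin(-0.95463·0.99995 + 0.29780·0.00979·0.89726) = -72.16941°
λ₂ = λ₁ + atan2(sin θ sin δ cos φ₁, cos δ − sin φ₁ sin φ₂) = -163.17014°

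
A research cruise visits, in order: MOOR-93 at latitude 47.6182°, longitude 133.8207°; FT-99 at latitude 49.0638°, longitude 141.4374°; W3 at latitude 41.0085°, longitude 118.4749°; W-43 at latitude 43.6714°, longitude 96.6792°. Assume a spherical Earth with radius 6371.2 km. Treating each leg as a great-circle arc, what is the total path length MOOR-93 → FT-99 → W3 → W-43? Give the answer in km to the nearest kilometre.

4399 km

MOOR-93→FT-99: c = 0.091848 rad, d = 585.18 km
FT-99→W3: c = 0.314490 rad, d = 2003.68 km
W3→W-43: c = 0.284146 rad, d = 1810.35 km
Total = 585.18 + 2003.68 + 1810.35 = 4399.21 km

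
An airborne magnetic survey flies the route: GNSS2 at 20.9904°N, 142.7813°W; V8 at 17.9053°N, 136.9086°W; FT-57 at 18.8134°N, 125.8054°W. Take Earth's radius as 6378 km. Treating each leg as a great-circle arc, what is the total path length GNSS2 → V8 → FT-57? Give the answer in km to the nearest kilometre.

GNSS2→V8: c = 0.110619 rad, d = 705.53 km
V8→FT-57: c = 0.184574 rad, d = 1177.21 km
Total = 705.53 + 1177.21 = 1882.74 km

1883 km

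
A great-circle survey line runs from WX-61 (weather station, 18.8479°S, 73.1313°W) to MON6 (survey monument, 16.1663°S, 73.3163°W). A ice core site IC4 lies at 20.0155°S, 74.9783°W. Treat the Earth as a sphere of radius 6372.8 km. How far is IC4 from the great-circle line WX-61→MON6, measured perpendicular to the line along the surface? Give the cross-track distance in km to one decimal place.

201.3 km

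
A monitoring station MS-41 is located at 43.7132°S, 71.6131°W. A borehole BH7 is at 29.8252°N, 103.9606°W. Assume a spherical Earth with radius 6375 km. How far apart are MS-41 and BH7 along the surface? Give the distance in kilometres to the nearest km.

Δφ = 73.5384°,  Δλ = -32.3475°
a = sin²(Δφ/2) + cos φ₁ cos φ₂ sin²(Δλ/2) = 0.406968
c = 2·arcsin(√a) = 1.383643 rad = 79.2769°
d = R·c = 6375 × 1.383643 = 8820.7 km

8821 km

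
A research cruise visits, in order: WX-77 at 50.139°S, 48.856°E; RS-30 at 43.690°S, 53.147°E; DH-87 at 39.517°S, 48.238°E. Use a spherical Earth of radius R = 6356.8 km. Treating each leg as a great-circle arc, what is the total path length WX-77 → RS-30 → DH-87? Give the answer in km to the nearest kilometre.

1402 km

WX-77→RS-30: c = 0.123585 rad, d = 785.60 km
RS-30→DH-87: c = 0.096963 rad, d = 616.38 km
Total = 785.60 + 616.38 = 1401.98 km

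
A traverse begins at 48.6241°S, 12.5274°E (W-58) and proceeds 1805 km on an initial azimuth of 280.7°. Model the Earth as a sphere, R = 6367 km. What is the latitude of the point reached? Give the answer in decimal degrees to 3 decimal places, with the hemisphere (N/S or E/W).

43.323°S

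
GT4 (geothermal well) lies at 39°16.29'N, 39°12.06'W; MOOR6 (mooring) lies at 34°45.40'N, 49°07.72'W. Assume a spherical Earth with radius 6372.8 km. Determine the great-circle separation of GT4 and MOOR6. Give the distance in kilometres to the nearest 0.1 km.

GT4: φ = +39.27150°, λ = -39.20100°
MOOR6: φ = +34.75667°, λ = -49.12867°
Δφ = -4.5148°,  Δλ = -9.9277°
a = sin²(Δφ/2) + cos φ₁ cos φ₂ sin²(Δλ/2) = 0.006313
c = 2·arcsin(√a) = 0.159082 rad = 9.1147°
d = R·c = 6372.8 × 0.159082 = 1013.8 km

1013.8 km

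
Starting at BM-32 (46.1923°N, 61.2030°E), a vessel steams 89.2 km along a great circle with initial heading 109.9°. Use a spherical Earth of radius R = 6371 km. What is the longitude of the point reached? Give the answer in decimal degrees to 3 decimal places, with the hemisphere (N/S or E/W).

62.287°E

δ = d/R = 89.2/6371 = 0.014001 rad
φ₂ = arcsin(sin φ₁ cos δ + cos φ₁ sin δ cos θ)
   = arcsin(0.72167·0.99990 + 0.69224·0.01400·-0.34038) = 45.91411°
λ₂ = λ₁ + atan2(sin θ sin δ cos φ₁, cos δ − sin φ₁ sin φ₂) = 62.28720°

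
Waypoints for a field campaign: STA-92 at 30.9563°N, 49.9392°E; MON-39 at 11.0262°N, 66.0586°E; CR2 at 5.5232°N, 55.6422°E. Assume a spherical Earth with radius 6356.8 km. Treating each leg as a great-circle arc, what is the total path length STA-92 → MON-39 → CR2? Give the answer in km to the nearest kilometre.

4059 km

STA-92→MON-39: c = 0.434652 rad, d = 2762.99 km
MON-39→CR2: c = 0.203871 rad, d = 1295.96 km
Total = 2762.99 + 1295.96 = 4058.96 km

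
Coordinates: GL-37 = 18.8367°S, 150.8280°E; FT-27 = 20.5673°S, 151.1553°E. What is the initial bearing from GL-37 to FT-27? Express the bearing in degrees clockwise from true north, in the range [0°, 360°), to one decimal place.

170.0°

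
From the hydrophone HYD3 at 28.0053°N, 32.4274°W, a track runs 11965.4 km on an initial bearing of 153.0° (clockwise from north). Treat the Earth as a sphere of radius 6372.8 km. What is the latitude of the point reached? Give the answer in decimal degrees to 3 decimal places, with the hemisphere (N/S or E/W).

63.093°S

δ = d/R = 11965.4/6372.8 = 1.877573 rad
φ₂ = arcsin(sin φ₁ cos δ + cos φ₁ sin δ cos θ)
   = arcsin(0.46955·-0.30199 + 0.88290·0.95331·-0.89101) = -63.09327°
λ₂ = λ₁ + atan2(sin θ sin δ cos φ₁, cos δ − sin φ₁ sin φ₂) = 40.58507°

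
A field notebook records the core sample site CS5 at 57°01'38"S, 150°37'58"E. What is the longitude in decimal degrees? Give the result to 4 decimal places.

150.6328°E

150° + 37′/60 + 58″/3600 = 150 + 0.61667 + 0.01611 = 150.6328°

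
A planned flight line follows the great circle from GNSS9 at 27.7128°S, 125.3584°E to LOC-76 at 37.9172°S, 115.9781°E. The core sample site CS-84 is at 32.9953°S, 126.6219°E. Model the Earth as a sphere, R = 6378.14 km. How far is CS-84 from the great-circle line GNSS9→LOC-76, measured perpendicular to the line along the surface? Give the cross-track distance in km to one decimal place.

435.8 km

δ₁₃ = central angle GNSS9→CS-84 = 0.094138 rad  (haversine)
θ₁₃ = bearing GNSS9→CS-84 = 168.653°,  θ₁₂ = bearing GNSS9→LOC-76 = 215.231°
dₓₜ = R·arcsin(sin δ₁₃ · sin(θ₁₃ − θ₁₂)) = 6378.14·arcsin(0.09400·sin(-46.578°)) = -435.786 km
|dₓₜ| = 435.786 km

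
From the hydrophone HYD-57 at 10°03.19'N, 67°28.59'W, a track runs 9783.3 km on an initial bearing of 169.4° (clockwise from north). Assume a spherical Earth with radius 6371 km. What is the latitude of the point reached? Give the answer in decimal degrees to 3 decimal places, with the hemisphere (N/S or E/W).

HYD-57: φ = +10.05317°, λ = -67.47650°
δ = d/R = 9783.3/6371 = 1.535599 rad
φ₂ = arcsin(sin φ₁ cos δ + cos φ₁ sin δ cos θ)
   = arcsin(0.17456·0.03519 + 0.98465·0.99938·-0.98294) = -73.96668°
λ₂ = λ₁ + atan2(sin θ sin δ cos φ₁, cos δ − sin φ₁ sin φ₂) = -25.74782°

73.967°S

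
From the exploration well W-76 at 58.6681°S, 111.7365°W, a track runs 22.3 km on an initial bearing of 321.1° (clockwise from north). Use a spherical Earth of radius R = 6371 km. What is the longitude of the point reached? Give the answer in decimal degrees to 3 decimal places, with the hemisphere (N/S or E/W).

111.978°W

δ = d/R = 22.3/6371 = 0.003500 rad
φ₂ = arcsin(sin φ₁ cos δ + cos φ₁ sin δ cos θ)
   = arcsin(-0.85417·0.99999 + 0.51999·0.00350·0.77824) = -58.51180°
λ₂ = λ₁ + atan2(sin θ sin δ cos φ₁, cos δ − sin φ₁ sin φ₂) = -111.97761°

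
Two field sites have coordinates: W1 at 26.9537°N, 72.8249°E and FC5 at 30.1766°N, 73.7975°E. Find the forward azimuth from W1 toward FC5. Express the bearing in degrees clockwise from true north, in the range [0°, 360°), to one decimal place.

14.6°

Δλ = 0.9726°
y = sin Δλ · cos φ₂ = 0.014674
x = cos φ₁ sin φ₂ − sin φ₁ cos φ₂ cos Δλ = 0.056277
θ = atan2(y, x) = 14.6142° → 14.6142° (mod 360°)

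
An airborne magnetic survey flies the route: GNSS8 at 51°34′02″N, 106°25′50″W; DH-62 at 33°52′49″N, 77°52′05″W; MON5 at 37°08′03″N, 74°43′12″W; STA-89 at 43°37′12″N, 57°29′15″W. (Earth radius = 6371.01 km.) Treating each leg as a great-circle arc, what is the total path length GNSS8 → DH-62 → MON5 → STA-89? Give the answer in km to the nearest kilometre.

GNSS8: φ = +51.56722°, λ = -106.43056°
DH-62: φ = +33.88028°, λ = -77.86806°
MON5: φ = +37.13417°, λ = -74.72000°
STA-89: φ = +43.62000°, λ = -57.48750°
GNSS8→DH-62: c = 0.473615 rad, d = 3017.41 km
DH-62→MON5: c = 0.072278 rad, d = 460.49 km
MON5→STA-89: c = 0.254884 rad, d = 1623.87 km
Total = 3017.41 + 460.49 + 1623.87 = 5101.76 km

5102 km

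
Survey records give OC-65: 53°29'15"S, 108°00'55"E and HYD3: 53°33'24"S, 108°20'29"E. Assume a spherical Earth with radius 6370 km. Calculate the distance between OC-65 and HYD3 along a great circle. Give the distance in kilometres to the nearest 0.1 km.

22.9 km

OC-65: φ = -53.48750°, λ = +108.01528°
HYD3: φ = -53.55667°, λ = +108.34139°
Δφ = -0.0692°,  Δλ = 0.3261°
a = sin²(Δφ/2) + cos φ₁ cos φ₂ sin²(Δλ/2) = 0.000003
c = 2·arcsin(√a) = 0.003593 rad = 0.2058°
d = R·c = 6370 × 0.003593 = 22.9 km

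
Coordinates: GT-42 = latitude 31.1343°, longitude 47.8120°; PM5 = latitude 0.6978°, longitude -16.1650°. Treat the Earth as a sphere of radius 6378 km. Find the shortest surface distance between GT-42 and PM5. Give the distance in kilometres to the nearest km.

7520 km

Δφ = -30.4365°,  Δλ = -63.9770°
a = sin²(Δφ/2) + cos φ₁ cos φ₂ sin²(Δλ/2) = 0.309097
c = 2·arcsin(√a) = 1.179048 rad = 67.5545°
d = R·c = 6378 × 1.179048 = 7520.0 km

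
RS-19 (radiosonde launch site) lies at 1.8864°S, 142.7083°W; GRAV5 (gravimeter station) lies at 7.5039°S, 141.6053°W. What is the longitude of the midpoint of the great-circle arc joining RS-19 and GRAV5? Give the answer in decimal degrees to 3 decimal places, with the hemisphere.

142.159°W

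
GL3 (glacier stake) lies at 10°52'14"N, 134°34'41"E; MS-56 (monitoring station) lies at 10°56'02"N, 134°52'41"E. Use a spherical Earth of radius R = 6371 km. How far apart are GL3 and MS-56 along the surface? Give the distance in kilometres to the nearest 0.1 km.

33.5 km

GL3: φ = +10.87056°, λ = +134.57806°
MS-56: φ = +10.93389°, λ = +134.87806°
Δφ = 0.0633°,  Δλ = 0.3000°
a = sin²(Δφ/2) + cos φ₁ cos φ₂ sin²(Δλ/2) = 0.000007
c = 2·arcsin(√a) = 0.005259 rad = 0.3013°
d = R·c = 6371 × 0.005259 = 33.5 km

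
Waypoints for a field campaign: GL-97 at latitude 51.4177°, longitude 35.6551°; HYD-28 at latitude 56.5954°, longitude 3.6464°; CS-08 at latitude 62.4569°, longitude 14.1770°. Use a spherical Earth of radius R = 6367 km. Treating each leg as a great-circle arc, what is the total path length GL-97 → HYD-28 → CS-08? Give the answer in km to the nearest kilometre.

GL-97→HYD-28: c = 0.337092 rad, d = 2146.27 km
HYD-28→CS-08: c = 0.138067 rad, d = 879.07 km
Total = 2146.27 + 879.07 = 3025.34 km

3025 km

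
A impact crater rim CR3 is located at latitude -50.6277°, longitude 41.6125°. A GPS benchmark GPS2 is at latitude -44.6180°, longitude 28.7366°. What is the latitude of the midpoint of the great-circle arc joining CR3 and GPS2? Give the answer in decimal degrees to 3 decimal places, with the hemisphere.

47.803°S

Bx = cos φ₂ cos Δλ = 0.693907,  By = cos φ₂ sin Δλ = -0.158619
φₘ = atan2(sin φ₁ + sin φ₂, √((cos φ₁ + Bx)² + By²)) = -47.80267°
λₘ = λ₁ + atan2(By, cos φ₁ + Bx) = 34.80259°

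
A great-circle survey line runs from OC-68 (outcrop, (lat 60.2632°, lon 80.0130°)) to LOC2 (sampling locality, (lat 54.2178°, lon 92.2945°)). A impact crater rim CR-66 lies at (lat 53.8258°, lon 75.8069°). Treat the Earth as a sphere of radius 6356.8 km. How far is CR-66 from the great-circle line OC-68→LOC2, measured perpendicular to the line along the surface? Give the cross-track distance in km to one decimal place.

729.4 km

δ₁₃ = central angle OC-68→CR-66 = 0.119180 rad  (haversine)
θ₁₃ = bearing OC-68→CR-66 = 201.352°,  θ₁₂ = bearing OC-68→LOC2 = 126.992°
dₓₜ = R·arcsin(sin δ₁₃ · sin(θ₁₃ − θ₁₂)) = 6356.8·arcsin(0.11890·sin(74.360°)) = 729.429 km
|dₓₜ| = 729.429 km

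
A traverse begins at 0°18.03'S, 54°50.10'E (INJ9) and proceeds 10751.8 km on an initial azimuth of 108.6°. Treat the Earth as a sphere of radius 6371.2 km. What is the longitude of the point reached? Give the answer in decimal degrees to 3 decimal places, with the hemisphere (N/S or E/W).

151.990°E

INJ9: φ = -0.30050°, λ = +54.83500°
δ = d/R = 10751.8/6371.2 = 1.687563 rad
φ₂ = arcsin(sin φ₁ cos δ + cos φ₁ sin δ cos θ)
   = arcsin(-0.00524·-0.11650 + 0.99999·0.99319·-0.31896) = -18.43158°
λ₂ = λ₁ + atan2(sin θ sin δ cos φ₁, cos δ − sin φ₁ sin φ₂) = 151.98979°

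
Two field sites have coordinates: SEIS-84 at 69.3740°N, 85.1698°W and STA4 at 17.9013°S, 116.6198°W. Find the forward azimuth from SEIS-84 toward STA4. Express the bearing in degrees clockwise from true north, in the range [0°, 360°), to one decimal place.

Δλ = -31.4500°
y = sin Δλ · cos φ₂ = -0.496495
x = cos φ₁ sin φ₂ − sin φ₁ cos φ₂ cos Δλ = -0.868038
θ = atan2(y, x) = -150.2316° → 209.7684° (mod 360°)

209.8°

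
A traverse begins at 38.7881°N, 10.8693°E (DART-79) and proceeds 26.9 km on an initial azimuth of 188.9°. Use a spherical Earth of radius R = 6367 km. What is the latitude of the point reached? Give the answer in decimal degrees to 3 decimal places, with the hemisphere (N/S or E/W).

δ = d/R = 26.9/6367 = 0.004225 rad
φ₂ = arcsin(sin φ₁ cos δ + cos φ₁ sin δ cos θ)
   = arcsin(0.62644·0.99999 + 0.77947·0.00422·-0.98796) = 38.54894°
λ₂ = λ₁ + atan2(sin θ sin δ cos φ₁, cos δ − sin φ₁ sin φ₂) = 10.82141°

38.549°N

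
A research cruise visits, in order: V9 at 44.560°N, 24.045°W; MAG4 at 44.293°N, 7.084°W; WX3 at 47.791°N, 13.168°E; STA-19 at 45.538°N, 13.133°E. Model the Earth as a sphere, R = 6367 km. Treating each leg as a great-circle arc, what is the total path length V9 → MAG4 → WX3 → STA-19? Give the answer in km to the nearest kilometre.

3199 km

V9→MAG4: c = 0.211077 rad, d = 1343.93 km
MAG4→WX3: c = 0.252030 rad, d = 1604.68 km
WX3→STA-19: c = 0.039325 rad, d = 250.38 km
Total = 1343.93 + 1604.68 + 250.38 = 3198.98 km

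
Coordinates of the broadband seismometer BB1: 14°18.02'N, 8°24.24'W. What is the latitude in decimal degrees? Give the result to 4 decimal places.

14° + 18.02′/60 = 14 + 0.30033 = 14.3003°

14.3003°N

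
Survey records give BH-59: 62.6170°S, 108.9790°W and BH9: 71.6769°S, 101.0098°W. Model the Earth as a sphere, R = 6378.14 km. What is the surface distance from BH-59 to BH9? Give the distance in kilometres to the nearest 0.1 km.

1063.6 km

Δφ = -9.0599°,  Δλ = 7.9692°
a = sin²(Δφ/2) + cos φ₁ cos φ₂ sin²(Δλ/2) = 0.006936
c = 2·arcsin(√a) = 0.166759 rad = 9.5546°
d = R·c = 6378.14 × 0.166759 = 1063.6 km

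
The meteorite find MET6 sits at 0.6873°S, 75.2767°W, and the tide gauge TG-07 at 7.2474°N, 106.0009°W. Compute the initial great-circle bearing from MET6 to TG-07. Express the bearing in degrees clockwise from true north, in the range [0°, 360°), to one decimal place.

285.1°

Δλ = -30.7242°
y = sin Δλ · cos φ₂ = -0.506824
x = cos φ₁ sin φ₂ − sin φ₁ cos φ₂ cos Δλ = 0.136374
θ = atan2(y, x) = -74.9398° → 285.0602° (mod 360°)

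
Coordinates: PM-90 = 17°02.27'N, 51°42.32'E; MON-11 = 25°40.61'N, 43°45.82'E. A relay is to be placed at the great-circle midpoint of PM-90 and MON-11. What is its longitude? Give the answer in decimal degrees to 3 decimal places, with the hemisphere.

47.852°E

PM-90: φ = +17.03783°, λ = +51.70533°
MON-11: φ = +25.67683°, λ = +43.76367°
Bx = cos φ₂ cos Δλ = 0.892609,  By = cos φ₂ sin Δλ = -0.124521
φₘ = atan2(sin φ₁ + sin φ₂, √((cos φ₁ + Bx)² + By²)) = 21.40404°
λₘ = λ₁ + atan2(By, cos φ₁ + Bx) = 47.85197°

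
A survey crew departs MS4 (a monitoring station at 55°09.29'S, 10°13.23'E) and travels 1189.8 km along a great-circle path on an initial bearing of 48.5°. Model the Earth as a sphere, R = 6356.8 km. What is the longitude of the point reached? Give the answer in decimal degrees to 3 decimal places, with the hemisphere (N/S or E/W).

MS4: φ = -55.15483°, λ = +10.22050°
δ = d/R = 1189.8/6356.8 = 0.187170 rad
φ₂ = arcsin(sin φ₁ cos δ + cos φ₁ sin δ cos θ)
   = arcsin(-0.82070·0.98253 + 0.57136·0.18608·0.66262) = -47.38475°
λ₂ = λ₁ + atan2(sin θ sin δ cos φ₁, cos δ − sin φ₁ sin φ₂) = 22.09885°

22.099°E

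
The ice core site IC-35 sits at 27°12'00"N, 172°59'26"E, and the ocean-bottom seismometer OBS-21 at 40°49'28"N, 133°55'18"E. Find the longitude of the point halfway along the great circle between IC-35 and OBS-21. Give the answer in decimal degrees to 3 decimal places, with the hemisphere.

IC-35: φ = +27.20000°, λ = +172.99056°
OBS-21: φ = +40.82444°, λ = +133.92167°
Bx = cos φ₂ cos Δλ = 0.587506,  By = cos φ₂ sin Δλ = -0.476924
φₘ = atan2(sin φ₁ + sin φ₂, √((cos φ₁ + Bx)² + By²)) = 35.59284°
λₘ = λ₁ + atan2(By, cos φ₁ + Bx) = 155.09439°

155.094°E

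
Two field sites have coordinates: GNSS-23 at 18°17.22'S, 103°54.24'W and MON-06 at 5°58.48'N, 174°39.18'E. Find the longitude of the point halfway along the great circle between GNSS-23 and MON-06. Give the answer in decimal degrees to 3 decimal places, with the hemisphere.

GNSS-23: φ = -18.28700°, λ = -103.90400°
MON-06: φ = +5.97467°, λ = +174.65300°
Bx = cos φ₂ cos Δλ = 0.147985,  By = cos φ₂ sin Δλ = -0.983497
φₘ = atan2(sin φ₁ + sin φ₂, √((cos φ₁ + Bx)² + By²)) = -8.09819°
λₘ = λ₁ + atan2(By, cos φ₁ + Bx) = -145.76878°

145.769°W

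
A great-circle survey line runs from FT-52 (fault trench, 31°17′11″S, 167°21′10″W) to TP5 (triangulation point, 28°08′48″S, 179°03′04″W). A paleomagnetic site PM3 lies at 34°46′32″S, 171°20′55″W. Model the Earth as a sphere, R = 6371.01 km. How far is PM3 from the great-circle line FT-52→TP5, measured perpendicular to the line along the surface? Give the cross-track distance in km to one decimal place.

472.2 km

FT-52: φ = -31.28639°, λ = -167.35278°
TP5: φ = -28.14667°, λ = -179.05111°
PM3: φ = -34.77556°, λ = -171.34861°
δ₁₃ = central angle FT-52→PM3 = 0.084405 rad  (haversine)
θ₁₃ = bearing FT-52→PM3 = 222.761°,  θ₁₂ = bearing FT-52→TP5 = 284.206°
dₓₜ = R·arcsin(sin δ₁₃ · sin(θ₁₃ − θ₁₂)) = 6371.01·arcsin(0.08431·sin(-61.446°)) = -472.211 km
|dₓₜ| = 472.211 km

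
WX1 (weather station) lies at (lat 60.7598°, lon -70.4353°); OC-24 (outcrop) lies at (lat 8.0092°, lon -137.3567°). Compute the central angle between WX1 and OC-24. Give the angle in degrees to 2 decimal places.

71.87°

Δφ = -52.7506°,  Δλ = -66.9214°
a = sin²(Δφ/2) + cos φ₁ cos φ₂ sin²(Δλ/2) = 0.344406
c = 2·arcsin(√a) = 1.254353 rad = 71.8691°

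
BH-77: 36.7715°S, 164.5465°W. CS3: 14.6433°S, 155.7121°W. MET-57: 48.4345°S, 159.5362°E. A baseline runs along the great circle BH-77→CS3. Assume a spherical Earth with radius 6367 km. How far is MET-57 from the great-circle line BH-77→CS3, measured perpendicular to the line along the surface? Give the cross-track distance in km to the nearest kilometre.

δ₁₃ = central angle BH-77→MET-57 = 0.498494 rad  (haversine)
θ₁₃ = bearing BH-77→MET-57 = 234.495°,  θ₁₂ = bearing BH-77→CS3 = 21.890°
dₓₜ = R·arcsin(sin δ₁₃ · sin(θ₁₃ − θ₁₂)) = 6367·arcsin(0.47810·sin(212.604°)) = -1658.965 km
|dₓₜ| = 1658.965 km

1659 km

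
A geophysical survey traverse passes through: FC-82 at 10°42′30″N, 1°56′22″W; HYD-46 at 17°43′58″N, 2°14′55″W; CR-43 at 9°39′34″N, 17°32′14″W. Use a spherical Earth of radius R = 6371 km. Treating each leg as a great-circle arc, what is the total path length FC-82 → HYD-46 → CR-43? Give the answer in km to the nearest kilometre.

2660 km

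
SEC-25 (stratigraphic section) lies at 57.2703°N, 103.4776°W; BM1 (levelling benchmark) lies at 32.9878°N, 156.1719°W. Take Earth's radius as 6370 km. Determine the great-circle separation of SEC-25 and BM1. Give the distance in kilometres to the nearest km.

Δφ = -24.2825°,  Δλ = -52.6943°
a = sin²(Δφ/2) + cos φ₁ cos φ₂ sin²(Δλ/2) = 0.133562
c = 2·arcsin(√a) = 0.748257 rad = 42.8720°
d = R·c = 6370 × 0.748257 = 4766.4 km

4766 km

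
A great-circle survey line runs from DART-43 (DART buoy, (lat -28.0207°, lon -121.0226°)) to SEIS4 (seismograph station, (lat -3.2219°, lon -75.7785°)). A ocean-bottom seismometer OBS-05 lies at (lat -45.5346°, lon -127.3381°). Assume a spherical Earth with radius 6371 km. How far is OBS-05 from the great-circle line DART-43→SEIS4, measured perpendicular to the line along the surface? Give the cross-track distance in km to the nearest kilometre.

δ₁₃ = central angle DART-43→OBS-05 = 0.317909 rad  (haversine)
θ₁₃ = bearing DART-43→OBS-05 = 194.271°,  θ₁₂ = bearing DART-43→SEIS4 = 68.405°
dₓₜ = R·arcsin(sin δ₁₃ · sin(θ₁₃ − θ₁₂)) = 6371·arcsin(0.31258·sin(125.866°)) = 1631.626 km
|dₓₜ| = 1631.626 km

1632 km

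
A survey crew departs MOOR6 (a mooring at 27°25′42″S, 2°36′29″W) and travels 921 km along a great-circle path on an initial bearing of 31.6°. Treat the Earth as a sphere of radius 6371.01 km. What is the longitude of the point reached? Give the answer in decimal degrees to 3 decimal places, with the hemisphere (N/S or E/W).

2.008°E

MOOR6: φ = -27.42833°, λ = -2.60806°
δ = d/R = 921/6371.01 = 0.144561 rad
φ₂ = arcsin(sin φ₁ cos δ + cos φ₁ sin δ cos θ)
   = arcsin(-0.46064·0.98957 + 0.88759·0.14406·0.85173) = -20.29957°
λ₂ = λ₁ + atan2(sin θ sin δ cos φ₁, cos δ − sin φ₁ sin φ₂) = 2.00828°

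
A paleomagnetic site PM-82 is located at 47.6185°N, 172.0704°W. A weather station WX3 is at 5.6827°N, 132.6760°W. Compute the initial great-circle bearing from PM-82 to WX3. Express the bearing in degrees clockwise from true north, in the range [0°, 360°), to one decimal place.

128.4°

Δλ = 39.3944°
y = sin Δλ · cos φ₂ = 0.631536
x = cos φ₁ sin φ₂ − sin φ₁ cos φ₂ cos Δλ = -0.501293
θ = atan2(y, x) = 128.4414° → 128.4414° (mod 360°)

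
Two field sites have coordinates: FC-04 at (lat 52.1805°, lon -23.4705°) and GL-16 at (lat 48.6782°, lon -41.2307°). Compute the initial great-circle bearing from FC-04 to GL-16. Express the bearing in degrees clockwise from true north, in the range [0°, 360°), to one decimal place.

Δλ = -17.7602°
y = sin Δλ · cos φ₂ = -0.201410
x = cos φ₁ sin φ₂ − sin φ₁ cos φ₂ cos Δλ = -0.036230
θ = atan2(y, x) = -100.1975° → 259.8025° (mod 360°)

259.8°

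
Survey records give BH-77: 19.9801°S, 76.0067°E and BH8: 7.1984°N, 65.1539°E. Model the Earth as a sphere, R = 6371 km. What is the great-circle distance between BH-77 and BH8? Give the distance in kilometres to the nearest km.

3247 km

Δφ = 27.1785°,  Δλ = -10.8528°
a = sin²(Δφ/2) + cos φ₁ cos φ₂ sin²(Δλ/2) = 0.063544
c = 2·arcsin(√a) = 0.509659 rad = 29.2013°
d = R·c = 6371 × 0.509659 = 3247.0 km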